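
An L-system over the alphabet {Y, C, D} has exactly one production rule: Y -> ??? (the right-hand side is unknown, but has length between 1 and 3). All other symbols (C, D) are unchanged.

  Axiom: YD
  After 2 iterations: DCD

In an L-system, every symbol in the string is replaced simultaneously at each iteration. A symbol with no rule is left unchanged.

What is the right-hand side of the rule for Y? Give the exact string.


Trying Y -> DC:
  Step 0: YD
  Step 1: DCD
  Step 2: DCD
Matches the given result.

Answer: DC


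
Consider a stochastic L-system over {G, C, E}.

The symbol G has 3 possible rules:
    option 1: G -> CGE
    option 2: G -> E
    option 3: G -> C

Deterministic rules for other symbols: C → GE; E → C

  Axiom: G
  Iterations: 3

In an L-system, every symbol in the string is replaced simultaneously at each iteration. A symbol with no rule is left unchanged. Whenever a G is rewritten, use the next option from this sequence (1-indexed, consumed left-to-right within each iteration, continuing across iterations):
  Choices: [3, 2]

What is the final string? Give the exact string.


Answer: EC

Derivation:
Step 0: G
Step 1: C  (used choices [3])
Step 2: GE  (used choices [])
Step 3: EC  (used choices [2])


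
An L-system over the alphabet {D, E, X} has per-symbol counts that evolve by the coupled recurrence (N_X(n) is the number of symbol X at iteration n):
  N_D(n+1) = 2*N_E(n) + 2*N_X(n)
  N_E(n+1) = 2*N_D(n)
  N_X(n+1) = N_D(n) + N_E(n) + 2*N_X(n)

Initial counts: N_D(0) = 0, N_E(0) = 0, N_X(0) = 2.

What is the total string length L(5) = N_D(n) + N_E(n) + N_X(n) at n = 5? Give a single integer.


Step 0: N_D=0, N_E=0, N_X=2, L=2
Step 1: N_D=4, N_E=0, N_X=4, L=8
Step 2: N_D=8, N_E=8, N_X=12, L=28
Step 3: N_D=40, N_E=16, N_X=40, L=96
Step 4: N_D=112, N_E=80, N_X=136, L=328
Step 5: N_D=432, N_E=224, N_X=464, L=1120

Answer: 1120


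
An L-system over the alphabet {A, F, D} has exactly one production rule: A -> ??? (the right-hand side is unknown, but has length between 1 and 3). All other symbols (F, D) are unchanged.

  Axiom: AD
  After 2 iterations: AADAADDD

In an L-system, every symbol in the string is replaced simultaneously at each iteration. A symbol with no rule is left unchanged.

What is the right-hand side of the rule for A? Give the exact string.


Trying A -> AAD:
  Step 0: AD
  Step 1: AADD
  Step 2: AADAADDD
Matches the given result.

Answer: AAD


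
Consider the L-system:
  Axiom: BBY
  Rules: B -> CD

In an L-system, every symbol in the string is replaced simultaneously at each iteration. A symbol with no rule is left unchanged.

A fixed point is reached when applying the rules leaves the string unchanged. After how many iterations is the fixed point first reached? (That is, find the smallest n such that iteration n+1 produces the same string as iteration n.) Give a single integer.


Answer: 1

Derivation:
Step 0: BBY
Step 1: CDCDY
Step 2: CDCDY  (unchanged — fixed point at step 1)


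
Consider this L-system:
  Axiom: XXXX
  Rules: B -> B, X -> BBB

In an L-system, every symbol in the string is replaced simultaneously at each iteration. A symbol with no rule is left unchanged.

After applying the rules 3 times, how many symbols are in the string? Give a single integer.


Step 0: length = 4
Step 1: length = 12
Step 2: length = 12
Step 3: length = 12

Answer: 12


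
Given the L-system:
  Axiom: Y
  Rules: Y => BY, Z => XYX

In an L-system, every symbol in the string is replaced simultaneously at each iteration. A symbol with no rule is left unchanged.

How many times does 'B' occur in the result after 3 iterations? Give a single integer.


Step 0: Y  (0 'B')
Step 1: BY  (1 'B')
Step 2: BBY  (2 'B')
Step 3: BBBY  (3 'B')

Answer: 3


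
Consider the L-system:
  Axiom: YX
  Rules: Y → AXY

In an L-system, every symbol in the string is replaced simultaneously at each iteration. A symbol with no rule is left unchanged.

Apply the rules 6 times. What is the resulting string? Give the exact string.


Answer: AXAXAXAXAXAXYX

Derivation:
Step 0: YX
Step 1: AXYX
Step 2: AXAXYX
Step 3: AXAXAXYX
Step 4: AXAXAXAXYX
Step 5: AXAXAXAXAXYX
Step 6: AXAXAXAXAXAXYX


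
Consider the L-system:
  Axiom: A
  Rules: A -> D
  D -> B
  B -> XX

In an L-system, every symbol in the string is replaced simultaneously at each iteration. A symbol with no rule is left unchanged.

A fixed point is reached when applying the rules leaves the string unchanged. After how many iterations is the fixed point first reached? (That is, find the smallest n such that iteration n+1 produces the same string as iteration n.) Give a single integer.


Answer: 3

Derivation:
Step 0: A
Step 1: D
Step 2: B
Step 3: XX
Step 4: XX  (unchanged — fixed point at step 3)


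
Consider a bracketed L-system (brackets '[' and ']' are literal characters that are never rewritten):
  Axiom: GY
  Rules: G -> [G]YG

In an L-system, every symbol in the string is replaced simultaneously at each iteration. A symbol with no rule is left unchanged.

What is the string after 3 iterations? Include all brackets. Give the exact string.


Step 0: GY
Step 1: [G]YGY
Step 2: [[G]YG]Y[G]YGY
Step 3: [[[G]YG]Y[G]YG]Y[[G]YG]Y[G]YGY

Answer: [[[G]YG]Y[G]YG]Y[[G]YG]Y[G]YGY


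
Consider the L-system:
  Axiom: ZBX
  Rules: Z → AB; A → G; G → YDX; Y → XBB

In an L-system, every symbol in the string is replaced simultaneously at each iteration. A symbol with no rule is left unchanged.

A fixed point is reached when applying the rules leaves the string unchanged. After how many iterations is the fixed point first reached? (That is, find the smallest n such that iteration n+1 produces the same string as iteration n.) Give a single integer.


Answer: 4

Derivation:
Step 0: ZBX
Step 1: ABBX
Step 2: GBBX
Step 3: YDXBBX
Step 4: XBBDXBBX
Step 5: XBBDXBBX  (unchanged — fixed point at step 4)


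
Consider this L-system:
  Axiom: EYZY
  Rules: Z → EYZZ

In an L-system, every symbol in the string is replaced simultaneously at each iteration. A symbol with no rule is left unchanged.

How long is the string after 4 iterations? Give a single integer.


Step 0: length = 4
Step 1: length = 7
Step 2: length = 13
Step 3: length = 25
Step 4: length = 49

Answer: 49


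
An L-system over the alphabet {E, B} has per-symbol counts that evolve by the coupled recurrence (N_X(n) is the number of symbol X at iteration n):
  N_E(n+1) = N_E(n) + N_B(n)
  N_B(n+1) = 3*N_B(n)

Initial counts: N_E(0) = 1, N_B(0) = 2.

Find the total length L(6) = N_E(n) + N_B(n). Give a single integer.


Answer: 2187

Derivation:
Step 0: N_E=1, N_B=2, L=3
Step 1: N_E=3, N_B=6, L=9
Step 2: N_E=9, N_B=18, L=27
Step 3: N_E=27, N_B=54, L=81
Step 4: N_E=81, N_B=162, L=243
Step 5: N_E=243, N_B=486, L=729
Step 6: N_E=729, N_B=1458, L=2187


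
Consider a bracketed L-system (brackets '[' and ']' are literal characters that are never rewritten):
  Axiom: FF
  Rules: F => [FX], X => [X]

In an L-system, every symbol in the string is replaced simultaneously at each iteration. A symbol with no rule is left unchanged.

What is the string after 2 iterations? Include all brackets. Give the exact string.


Step 0: FF
Step 1: [FX][FX]
Step 2: [[FX][X]][[FX][X]]

Answer: [[FX][X]][[FX][X]]


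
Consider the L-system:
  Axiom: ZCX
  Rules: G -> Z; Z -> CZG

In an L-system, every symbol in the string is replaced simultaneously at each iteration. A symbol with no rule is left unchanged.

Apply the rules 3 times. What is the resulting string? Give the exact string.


Answer: CCCZGZCZGCX

Derivation:
Step 0: ZCX
Step 1: CZGCX
Step 2: CCZGZCX
Step 3: CCCZGZCZGCX


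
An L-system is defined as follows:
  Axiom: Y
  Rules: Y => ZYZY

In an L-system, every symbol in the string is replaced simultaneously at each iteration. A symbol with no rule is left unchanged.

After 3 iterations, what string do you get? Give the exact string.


Step 0: Y
Step 1: ZYZY
Step 2: ZZYZYZZYZY
Step 3: ZZZYZYZZYZYZZZYZYZZYZY

Answer: ZZZYZYZZYZYZZZYZYZZYZY


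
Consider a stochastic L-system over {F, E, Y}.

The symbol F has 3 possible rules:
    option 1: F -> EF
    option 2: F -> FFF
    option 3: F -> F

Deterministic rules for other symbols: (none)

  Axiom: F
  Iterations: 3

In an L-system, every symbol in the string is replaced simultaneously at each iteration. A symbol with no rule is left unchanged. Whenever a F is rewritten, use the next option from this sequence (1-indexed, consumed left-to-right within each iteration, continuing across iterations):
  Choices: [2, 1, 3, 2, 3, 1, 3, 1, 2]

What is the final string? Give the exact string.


Answer: EFEFFEFFFF

Derivation:
Step 0: F
Step 1: FFF  (used choices [2])
Step 2: EFFFFF  (used choices [1, 3, 2])
Step 3: EFEFFEFFFF  (used choices [3, 1, 3, 1, 2])


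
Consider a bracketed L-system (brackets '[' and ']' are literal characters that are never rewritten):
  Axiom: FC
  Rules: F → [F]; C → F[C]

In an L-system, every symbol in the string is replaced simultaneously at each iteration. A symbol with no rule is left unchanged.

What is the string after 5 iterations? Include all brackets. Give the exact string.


Answer: [[[[[F]]]]][[[[F]]]][[[[F]]][[[F]][[F][F[C]]]]]

Derivation:
Step 0: FC
Step 1: [F]F[C]
Step 2: [[F]][F][F[C]]
Step 3: [[[F]]][[F]][[F][F[C]]]
Step 4: [[[[F]]]][[[F]]][[[F]][[F][F[C]]]]
Step 5: [[[[[F]]]]][[[[F]]]][[[[F]]][[[F]][[F][F[C]]]]]


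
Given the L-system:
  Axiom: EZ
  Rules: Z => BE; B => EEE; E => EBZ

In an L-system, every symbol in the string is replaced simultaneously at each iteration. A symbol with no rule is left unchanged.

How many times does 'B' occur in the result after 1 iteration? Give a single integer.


Answer: 2

Derivation:
Step 0: EZ  (0 'B')
Step 1: EBZBE  (2 'B')


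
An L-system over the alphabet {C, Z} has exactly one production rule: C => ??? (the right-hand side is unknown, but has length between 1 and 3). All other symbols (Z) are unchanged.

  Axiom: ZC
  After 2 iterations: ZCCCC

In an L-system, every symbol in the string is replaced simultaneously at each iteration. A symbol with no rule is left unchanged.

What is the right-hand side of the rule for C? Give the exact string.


Answer: CC

Derivation:
Trying C => CC:
  Step 0: ZC
  Step 1: ZCC
  Step 2: ZCCCC
Matches the given result.


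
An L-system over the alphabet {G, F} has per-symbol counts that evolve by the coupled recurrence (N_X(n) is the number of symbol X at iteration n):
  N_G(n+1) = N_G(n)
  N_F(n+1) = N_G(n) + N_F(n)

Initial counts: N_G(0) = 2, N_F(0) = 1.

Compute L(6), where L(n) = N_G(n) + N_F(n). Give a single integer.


Answer: 15

Derivation:
Step 0: N_G=2, N_F=1, L=3
Step 1: N_G=2, N_F=3, L=5
Step 2: N_G=2, N_F=5, L=7
Step 3: N_G=2, N_F=7, L=9
Step 4: N_G=2, N_F=9, L=11
Step 5: N_G=2, N_F=11, L=13
Step 6: N_G=2, N_F=13, L=15


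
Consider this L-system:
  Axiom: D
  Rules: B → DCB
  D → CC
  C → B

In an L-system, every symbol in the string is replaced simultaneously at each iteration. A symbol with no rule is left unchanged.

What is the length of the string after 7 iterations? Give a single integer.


Step 0: length = 1
Step 1: length = 2
Step 2: length = 2
Step 3: length = 6
Step 4: length = 12
Step 5: length = 22
Step 6: length = 46
Step 7: length = 92

Answer: 92


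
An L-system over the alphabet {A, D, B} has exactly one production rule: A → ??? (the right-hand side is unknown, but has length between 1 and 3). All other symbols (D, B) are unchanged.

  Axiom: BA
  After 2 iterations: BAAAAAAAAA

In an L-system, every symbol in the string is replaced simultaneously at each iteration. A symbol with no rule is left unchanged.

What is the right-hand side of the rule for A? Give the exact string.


Trying A → AAA:
  Step 0: BA
  Step 1: BAAA
  Step 2: BAAAAAAAAA
Matches the given result.

Answer: AAA


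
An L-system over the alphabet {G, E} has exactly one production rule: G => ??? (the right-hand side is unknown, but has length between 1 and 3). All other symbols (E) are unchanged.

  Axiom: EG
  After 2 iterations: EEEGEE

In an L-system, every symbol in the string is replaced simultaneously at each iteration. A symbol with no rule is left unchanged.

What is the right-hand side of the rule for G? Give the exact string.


Answer: EGE

Derivation:
Trying G => EGE:
  Step 0: EG
  Step 1: EEGE
  Step 2: EEEGEE
Matches the given result.


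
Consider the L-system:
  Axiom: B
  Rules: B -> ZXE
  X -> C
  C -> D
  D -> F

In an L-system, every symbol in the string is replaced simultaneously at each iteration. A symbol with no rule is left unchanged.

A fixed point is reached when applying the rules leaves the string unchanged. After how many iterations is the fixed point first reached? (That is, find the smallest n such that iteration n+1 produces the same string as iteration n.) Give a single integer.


Answer: 4

Derivation:
Step 0: B
Step 1: ZXE
Step 2: ZCE
Step 3: ZDE
Step 4: ZFE
Step 5: ZFE  (unchanged — fixed point at step 4)


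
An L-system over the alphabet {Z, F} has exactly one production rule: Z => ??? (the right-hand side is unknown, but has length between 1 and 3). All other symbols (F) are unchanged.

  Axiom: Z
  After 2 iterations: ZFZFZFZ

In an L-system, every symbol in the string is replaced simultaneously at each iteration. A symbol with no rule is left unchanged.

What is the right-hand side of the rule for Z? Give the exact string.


Answer: ZFZ

Derivation:
Trying Z => ZFZ:
  Step 0: Z
  Step 1: ZFZ
  Step 2: ZFZFZFZ
Matches the given result.


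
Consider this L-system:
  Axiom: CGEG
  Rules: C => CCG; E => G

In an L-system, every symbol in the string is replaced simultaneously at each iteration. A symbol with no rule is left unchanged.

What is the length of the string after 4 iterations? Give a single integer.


Answer: 34

Derivation:
Step 0: length = 4
Step 1: length = 6
Step 2: length = 10
Step 3: length = 18
Step 4: length = 34


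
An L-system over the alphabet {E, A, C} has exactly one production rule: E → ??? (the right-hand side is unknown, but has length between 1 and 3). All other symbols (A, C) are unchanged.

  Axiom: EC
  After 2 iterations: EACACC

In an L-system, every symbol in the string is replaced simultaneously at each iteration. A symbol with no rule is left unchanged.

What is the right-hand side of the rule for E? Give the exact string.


Answer: EAC

Derivation:
Trying E → EAC:
  Step 0: EC
  Step 1: EACC
  Step 2: EACACC
Matches the given result.


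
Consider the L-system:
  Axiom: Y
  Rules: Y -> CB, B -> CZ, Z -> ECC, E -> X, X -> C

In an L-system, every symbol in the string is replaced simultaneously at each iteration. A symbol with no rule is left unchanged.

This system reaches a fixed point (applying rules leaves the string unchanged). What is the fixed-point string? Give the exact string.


Answer: CCCCC

Derivation:
Step 0: Y
Step 1: CB
Step 2: CCZ
Step 3: CCECC
Step 4: CCXCC
Step 5: CCCCC
Step 6: CCCCC  (unchanged — fixed point at step 5)


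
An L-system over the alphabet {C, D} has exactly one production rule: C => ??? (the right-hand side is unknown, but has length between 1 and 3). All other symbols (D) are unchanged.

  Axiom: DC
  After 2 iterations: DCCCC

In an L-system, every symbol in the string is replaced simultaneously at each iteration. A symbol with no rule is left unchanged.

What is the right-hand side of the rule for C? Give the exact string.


Answer: CC

Derivation:
Trying C => CC:
  Step 0: DC
  Step 1: DCC
  Step 2: DCCCC
Matches the given result.


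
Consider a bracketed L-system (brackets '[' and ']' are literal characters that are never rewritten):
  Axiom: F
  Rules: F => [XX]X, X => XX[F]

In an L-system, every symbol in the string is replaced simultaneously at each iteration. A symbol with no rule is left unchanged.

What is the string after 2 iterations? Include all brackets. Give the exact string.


Answer: [XX[F]XX[F]]XX[F]

Derivation:
Step 0: F
Step 1: [XX]X
Step 2: [XX[F]XX[F]]XX[F]


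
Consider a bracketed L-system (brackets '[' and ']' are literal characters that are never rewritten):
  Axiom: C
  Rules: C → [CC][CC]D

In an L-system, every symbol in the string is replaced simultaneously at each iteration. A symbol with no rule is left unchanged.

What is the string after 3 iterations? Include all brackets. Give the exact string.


Answer: [[[CC][CC]D[CC][CC]D][[CC][CC]D[CC][CC]D]D[[CC][CC]D[CC][CC]D][[CC][CC]D[CC][CC]D]D][[[CC][CC]D[CC][CC]D][[CC][CC]D[CC][CC]D]D[[CC][CC]D[CC][CC]D][[CC][CC]D[CC][CC]D]D]D

Derivation:
Step 0: C
Step 1: [CC][CC]D
Step 2: [[CC][CC]D[CC][CC]D][[CC][CC]D[CC][CC]D]D
Step 3: [[[CC][CC]D[CC][CC]D][[CC][CC]D[CC][CC]D]D[[CC][CC]D[CC][CC]D][[CC][CC]D[CC][CC]D]D][[[CC][CC]D[CC][CC]D][[CC][CC]D[CC][CC]D]D[[CC][CC]D[CC][CC]D][[CC][CC]D[CC][CC]D]D]D


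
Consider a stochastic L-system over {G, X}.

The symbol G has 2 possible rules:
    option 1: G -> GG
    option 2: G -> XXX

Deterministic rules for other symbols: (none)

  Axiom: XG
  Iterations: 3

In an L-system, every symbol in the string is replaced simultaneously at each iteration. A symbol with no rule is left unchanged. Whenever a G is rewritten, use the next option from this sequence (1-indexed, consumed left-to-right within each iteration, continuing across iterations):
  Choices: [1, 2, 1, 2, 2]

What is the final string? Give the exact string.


Answer: XXXXXXXXXX

Derivation:
Step 0: XG
Step 1: XGG  (used choices [1])
Step 2: XXXXGG  (used choices [2, 1])
Step 3: XXXXXXXXXX  (used choices [2, 2])


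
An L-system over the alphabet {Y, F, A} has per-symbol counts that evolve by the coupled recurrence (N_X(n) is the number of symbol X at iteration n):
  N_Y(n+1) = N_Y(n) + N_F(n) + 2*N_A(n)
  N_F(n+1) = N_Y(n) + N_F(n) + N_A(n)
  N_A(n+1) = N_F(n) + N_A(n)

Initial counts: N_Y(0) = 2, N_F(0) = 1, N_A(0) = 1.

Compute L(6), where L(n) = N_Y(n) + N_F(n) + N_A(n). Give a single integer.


Step 0: N_Y=2, N_F=1, N_A=1, L=4
Step 1: N_Y=5, N_F=4, N_A=2, L=11
Step 2: N_Y=13, N_F=11, N_A=6, L=30
Step 3: N_Y=36, N_F=30, N_A=17, L=83
Step 4: N_Y=100, N_F=83, N_A=47, L=230
Step 5: N_Y=277, N_F=230, N_A=130, L=637
Step 6: N_Y=767, N_F=637, N_A=360, L=1764

Answer: 1764


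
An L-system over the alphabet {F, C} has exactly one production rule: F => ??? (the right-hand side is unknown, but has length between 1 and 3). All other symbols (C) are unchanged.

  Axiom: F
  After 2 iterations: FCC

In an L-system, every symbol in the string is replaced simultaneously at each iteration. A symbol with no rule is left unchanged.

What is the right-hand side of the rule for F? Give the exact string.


Answer: FC

Derivation:
Trying F => FC:
  Step 0: F
  Step 1: FC
  Step 2: FCC
Matches the given result.


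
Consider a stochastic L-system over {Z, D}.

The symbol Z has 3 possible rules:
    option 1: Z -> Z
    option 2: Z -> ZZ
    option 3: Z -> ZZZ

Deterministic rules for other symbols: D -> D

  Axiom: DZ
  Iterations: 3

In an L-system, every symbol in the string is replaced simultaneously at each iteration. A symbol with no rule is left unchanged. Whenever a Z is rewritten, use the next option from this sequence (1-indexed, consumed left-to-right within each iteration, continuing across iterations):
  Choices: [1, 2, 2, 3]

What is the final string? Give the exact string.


Step 0: DZ
Step 1: DZ  (used choices [1])
Step 2: DZZ  (used choices [2])
Step 3: DZZZZZ  (used choices [2, 3])

Answer: DZZZZZ


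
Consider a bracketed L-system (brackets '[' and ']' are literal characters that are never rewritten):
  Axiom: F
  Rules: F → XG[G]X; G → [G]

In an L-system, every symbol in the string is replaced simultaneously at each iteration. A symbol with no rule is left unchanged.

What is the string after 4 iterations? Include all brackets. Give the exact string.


Step 0: F
Step 1: XG[G]X
Step 2: X[G][[G]]X
Step 3: X[[G]][[[G]]]X
Step 4: X[[[G]]][[[[G]]]]X

Answer: X[[[G]]][[[[G]]]]X


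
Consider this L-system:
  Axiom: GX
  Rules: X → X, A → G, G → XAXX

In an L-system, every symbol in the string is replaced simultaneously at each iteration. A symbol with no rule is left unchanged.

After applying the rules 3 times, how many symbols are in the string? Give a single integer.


Step 0: length = 2
Step 1: length = 5
Step 2: length = 5
Step 3: length = 8

Answer: 8


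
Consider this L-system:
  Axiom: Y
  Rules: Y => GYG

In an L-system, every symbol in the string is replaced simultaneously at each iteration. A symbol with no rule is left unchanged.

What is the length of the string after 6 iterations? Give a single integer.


Step 0: length = 1
Step 1: length = 3
Step 2: length = 5
Step 3: length = 7
Step 4: length = 9
Step 5: length = 11
Step 6: length = 13

Answer: 13


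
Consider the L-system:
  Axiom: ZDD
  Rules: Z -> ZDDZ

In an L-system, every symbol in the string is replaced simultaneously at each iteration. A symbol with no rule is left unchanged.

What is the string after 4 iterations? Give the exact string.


Answer: ZDDZDDZDDZDDZDDZDDZDDZDDZDDZDDZDDZDDZDDZDDZDDZDD

Derivation:
Step 0: ZDD
Step 1: ZDDZDD
Step 2: ZDDZDDZDDZDD
Step 3: ZDDZDDZDDZDDZDDZDDZDDZDD
Step 4: ZDDZDDZDDZDDZDDZDDZDDZDDZDDZDDZDDZDDZDDZDDZDDZDD


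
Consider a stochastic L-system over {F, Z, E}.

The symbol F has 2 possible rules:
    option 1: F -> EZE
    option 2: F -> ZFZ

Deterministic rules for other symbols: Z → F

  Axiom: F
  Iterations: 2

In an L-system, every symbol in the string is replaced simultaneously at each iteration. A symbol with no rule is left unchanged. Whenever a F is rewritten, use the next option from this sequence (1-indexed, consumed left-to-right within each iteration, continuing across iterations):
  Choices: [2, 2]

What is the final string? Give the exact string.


Step 0: F
Step 1: ZFZ  (used choices [2])
Step 2: FZFZF  (used choices [2])

Answer: FZFZF


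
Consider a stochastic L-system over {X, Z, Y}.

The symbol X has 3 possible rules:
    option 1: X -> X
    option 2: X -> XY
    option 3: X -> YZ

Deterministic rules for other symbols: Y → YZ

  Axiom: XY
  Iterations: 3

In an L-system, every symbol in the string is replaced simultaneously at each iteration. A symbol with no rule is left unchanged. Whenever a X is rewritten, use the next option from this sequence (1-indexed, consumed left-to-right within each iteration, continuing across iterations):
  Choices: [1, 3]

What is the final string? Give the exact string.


Answer: YZZYZZZ

Derivation:
Step 0: XY
Step 1: XYZ  (used choices [1])
Step 2: YZYZZ  (used choices [3])
Step 3: YZZYZZZ  (used choices [])


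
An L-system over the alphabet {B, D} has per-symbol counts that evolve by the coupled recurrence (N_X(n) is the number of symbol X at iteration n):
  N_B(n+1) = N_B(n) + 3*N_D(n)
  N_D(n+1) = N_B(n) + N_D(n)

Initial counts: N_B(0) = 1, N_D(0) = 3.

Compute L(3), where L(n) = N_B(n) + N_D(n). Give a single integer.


Answer: 100

Derivation:
Step 0: N_B=1, N_D=3, L=4
Step 1: N_B=10, N_D=4, L=14
Step 2: N_B=22, N_D=14, L=36
Step 3: N_B=64, N_D=36, L=100


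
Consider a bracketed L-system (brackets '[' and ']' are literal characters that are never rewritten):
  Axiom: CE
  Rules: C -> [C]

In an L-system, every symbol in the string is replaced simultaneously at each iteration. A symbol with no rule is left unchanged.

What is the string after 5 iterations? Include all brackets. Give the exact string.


Step 0: CE
Step 1: [C]E
Step 2: [[C]]E
Step 3: [[[C]]]E
Step 4: [[[[C]]]]E
Step 5: [[[[[C]]]]]E

Answer: [[[[[C]]]]]E


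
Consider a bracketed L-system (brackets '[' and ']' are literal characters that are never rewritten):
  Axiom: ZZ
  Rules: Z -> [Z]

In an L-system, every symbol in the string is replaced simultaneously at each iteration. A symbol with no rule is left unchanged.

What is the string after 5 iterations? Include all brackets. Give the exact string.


Step 0: ZZ
Step 1: [Z][Z]
Step 2: [[Z]][[Z]]
Step 3: [[[Z]]][[[Z]]]
Step 4: [[[[Z]]]][[[[Z]]]]
Step 5: [[[[[Z]]]]][[[[[Z]]]]]

Answer: [[[[[Z]]]]][[[[[Z]]]]]


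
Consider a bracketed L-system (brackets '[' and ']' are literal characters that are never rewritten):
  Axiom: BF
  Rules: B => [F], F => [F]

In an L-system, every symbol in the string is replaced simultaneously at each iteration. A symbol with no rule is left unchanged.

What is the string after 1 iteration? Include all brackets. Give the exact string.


Answer: [F][F]

Derivation:
Step 0: BF
Step 1: [F][F]


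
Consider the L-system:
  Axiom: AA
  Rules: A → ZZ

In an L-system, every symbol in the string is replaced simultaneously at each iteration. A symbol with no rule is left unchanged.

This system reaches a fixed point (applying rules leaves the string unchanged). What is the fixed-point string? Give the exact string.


Step 0: AA
Step 1: ZZZZ
Step 2: ZZZZ  (unchanged — fixed point at step 1)

Answer: ZZZZ


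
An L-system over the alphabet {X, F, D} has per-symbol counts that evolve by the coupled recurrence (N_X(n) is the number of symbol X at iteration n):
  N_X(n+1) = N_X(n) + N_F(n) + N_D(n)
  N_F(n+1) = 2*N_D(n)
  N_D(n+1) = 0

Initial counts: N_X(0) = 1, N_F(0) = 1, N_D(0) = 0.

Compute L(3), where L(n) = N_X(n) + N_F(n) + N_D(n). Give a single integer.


Step 0: N_X=1, N_F=1, N_D=0, L=2
Step 1: N_X=2, N_F=0, N_D=0, L=2
Step 2: N_X=2, N_F=0, N_D=0, L=2
Step 3: N_X=2, N_F=0, N_D=0, L=2

Answer: 2


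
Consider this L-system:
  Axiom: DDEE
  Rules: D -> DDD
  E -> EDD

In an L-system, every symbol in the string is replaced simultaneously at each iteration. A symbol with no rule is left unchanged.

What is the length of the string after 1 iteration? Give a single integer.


Answer: 12

Derivation:
Step 0: length = 4
Step 1: length = 12


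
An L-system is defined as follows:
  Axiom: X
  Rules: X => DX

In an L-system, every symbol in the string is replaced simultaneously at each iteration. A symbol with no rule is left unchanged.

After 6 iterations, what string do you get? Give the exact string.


Answer: DDDDDDX

Derivation:
Step 0: X
Step 1: DX
Step 2: DDX
Step 3: DDDX
Step 4: DDDDX
Step 5: DDDDDX
Step 6: DDDDDDX


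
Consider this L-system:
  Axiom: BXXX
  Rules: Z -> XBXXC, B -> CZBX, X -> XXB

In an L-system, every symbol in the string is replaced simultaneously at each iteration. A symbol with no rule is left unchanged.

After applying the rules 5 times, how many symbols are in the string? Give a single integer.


Answer: 1331

Derivation:
Step 0: length = 4
Step 1: length = 13
Step 2: length = 43
Step 3: length = 137
Step 4: length = 428
Step 5: length = 1331


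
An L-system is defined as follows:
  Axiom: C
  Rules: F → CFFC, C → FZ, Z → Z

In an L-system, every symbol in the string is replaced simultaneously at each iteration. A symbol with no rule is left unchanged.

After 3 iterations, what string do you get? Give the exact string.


Step 0: C
Step 1: FZ
Step 2: CFFCZ
Step 3: FZCFFCCFFCFZZ

Answer: FZCFFCCFFCFZZ


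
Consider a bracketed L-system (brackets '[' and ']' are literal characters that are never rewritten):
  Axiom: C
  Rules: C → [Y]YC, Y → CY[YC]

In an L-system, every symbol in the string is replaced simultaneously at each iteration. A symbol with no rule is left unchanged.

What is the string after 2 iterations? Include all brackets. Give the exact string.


Step 0: C
Step 1: [Y]YC
Step 2: [CY[YC]]CY[YC][Y]YC

Answer: [CY[YC]]CY[YC][Y]YC


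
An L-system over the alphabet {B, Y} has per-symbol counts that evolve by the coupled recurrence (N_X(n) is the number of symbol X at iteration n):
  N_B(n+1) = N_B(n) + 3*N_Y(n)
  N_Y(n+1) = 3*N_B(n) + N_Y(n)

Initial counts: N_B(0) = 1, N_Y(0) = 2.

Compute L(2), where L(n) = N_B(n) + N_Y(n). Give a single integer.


Answer: 48

Derivation:
Step 0: N_B=1, N_Y=2, L=3
Step 1: N_B=7, N_Y=5, L=12
Step 2: N_B=22, N_Y=26, L=48


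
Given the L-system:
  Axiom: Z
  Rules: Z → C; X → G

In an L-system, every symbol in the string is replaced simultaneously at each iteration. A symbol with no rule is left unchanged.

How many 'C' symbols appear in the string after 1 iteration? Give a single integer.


Answer: 1

Derivation:
Step 0: Z  (0 'C')
Step 1: C  (1 'C')


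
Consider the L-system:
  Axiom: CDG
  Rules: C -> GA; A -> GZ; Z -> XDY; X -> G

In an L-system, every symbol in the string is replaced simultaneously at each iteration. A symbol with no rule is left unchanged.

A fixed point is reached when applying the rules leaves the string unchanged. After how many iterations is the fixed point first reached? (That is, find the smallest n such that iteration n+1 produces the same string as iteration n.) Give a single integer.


Answer: 4

Derivation:
Step 0: CDG
Step 1: GADG
Step 2: GGZDG
Step 3: GGXDYDG
Step 4: GGGDYDG
Step 5: GGGDYDG  (unchanged — fixed point at step 4)


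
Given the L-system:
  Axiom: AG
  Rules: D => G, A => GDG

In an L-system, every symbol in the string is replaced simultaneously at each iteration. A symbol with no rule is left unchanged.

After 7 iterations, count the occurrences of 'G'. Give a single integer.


Answer: 4

Derivation:
Step 0: AG  (1 'G')
Step 1: GDGG  (3 'G')
Step 2: GGGG  (4 'G')
Step 3: GGGG  (4 'G')
Step 4: GGGG  (4 'G')
Step 5: GGGG  (4 'G')
Step 6: GGGG  (4 'G')
Step 7: GGGG  (4 'G')


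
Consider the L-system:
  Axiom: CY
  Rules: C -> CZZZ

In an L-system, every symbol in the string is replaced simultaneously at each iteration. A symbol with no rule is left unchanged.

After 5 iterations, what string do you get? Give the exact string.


Step 0: CY
Step 1: CZZZY
Step 2: CZZZZZZY
Step 3: CZZZZZZZZZY
Step 4: CZZZZZZZZZZZZY
Step 5: CZZZZZZZZZZZZZZZY

Answer: CZZZZZZZZZZZZZZZY


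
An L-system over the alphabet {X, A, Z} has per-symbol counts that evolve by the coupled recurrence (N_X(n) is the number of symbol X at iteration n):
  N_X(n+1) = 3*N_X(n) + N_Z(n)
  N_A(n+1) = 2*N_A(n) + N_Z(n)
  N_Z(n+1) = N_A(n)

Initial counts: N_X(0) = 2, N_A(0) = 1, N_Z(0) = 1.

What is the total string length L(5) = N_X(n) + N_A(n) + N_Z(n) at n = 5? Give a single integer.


Answer: 799

Derivation:
Step 0: N_X=2, N_A=1, N_Z=1, L=4
Step 1: N_X=7, N_A=3, N_Z=1, L=11
Step 2: N_X=22, N_A=7, N_Z=3, L=32
Step 3: N_X=69, N_A=17, N_Z=7, L=93
Step 4: N_X=214, N_A=41, N_Z=17, L=272
Step 5: N_X=659, N_A=99, N_Z=41, L=799


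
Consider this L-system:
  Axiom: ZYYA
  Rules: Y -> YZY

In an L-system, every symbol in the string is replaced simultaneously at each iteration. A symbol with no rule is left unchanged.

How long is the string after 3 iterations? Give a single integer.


Answer: 32

Derivation:
Step 0: length = 4
Step 1: length = 8
Step 2: length = 16
Step 3: length = 32


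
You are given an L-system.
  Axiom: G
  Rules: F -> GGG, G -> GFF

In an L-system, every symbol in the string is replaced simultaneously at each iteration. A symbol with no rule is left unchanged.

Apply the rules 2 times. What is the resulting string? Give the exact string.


Answer: GFFGGGGGG

Derivation:
Step 0: G
Step 1: GFF
Step 2: GFFGGGGGG


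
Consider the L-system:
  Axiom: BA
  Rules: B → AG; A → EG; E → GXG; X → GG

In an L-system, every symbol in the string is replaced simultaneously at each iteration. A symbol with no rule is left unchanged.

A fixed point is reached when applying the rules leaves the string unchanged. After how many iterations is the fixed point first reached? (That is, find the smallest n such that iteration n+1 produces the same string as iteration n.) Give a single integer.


Step 0: BA
Step 1: AGEG
Step 2: EGGGXGG
Step 3: GXGGGGGGGG
Step 4: GGGGGGGGGGG
Step 5: GGGGGGGGGGG  (unchanged — fixed point at step 4)

Answer: 4


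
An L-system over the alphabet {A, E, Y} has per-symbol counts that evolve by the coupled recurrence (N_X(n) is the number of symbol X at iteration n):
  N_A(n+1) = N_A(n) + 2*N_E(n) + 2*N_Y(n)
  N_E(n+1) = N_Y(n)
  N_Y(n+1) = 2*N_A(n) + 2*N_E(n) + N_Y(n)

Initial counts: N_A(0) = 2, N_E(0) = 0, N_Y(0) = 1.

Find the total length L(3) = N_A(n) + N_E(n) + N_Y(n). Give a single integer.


Step 0: N_A=2, N_E=0, N_Y=1, L=3
Step 1: N_A=4, N_E=1, N_Y=5, L=10
Step 2: N_A=16, N_E=5, N_Y=15, L=36
Step 3: N_A=56, N_E=15, N_Y=57, L=128

Answer: 128


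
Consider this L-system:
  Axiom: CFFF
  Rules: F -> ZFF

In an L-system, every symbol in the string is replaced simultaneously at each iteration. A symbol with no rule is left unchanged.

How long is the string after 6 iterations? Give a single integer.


Answer: 382

Derivation:
Step 0: length = 4
Step 1: length = 10
Step 2: length = 22
Step 3: length = 46
Step 4: length = 94
Step 5: length = 190
Step 6: length = 382


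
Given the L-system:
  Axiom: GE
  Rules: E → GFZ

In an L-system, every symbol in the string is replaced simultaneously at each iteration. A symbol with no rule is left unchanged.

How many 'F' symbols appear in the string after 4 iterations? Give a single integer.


Step 0: GE  (0 'F')
Step 1: GGFZ  (1 'F')
Step 2: GGFZ  (1 'F')
Step 3: GGFZ  (1 'F')
Step 4: GGFZ  (1 'F')

Answer: 1


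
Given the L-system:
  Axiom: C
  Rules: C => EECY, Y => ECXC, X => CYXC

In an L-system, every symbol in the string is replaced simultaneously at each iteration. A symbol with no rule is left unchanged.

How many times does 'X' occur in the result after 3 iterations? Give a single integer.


Answer: 2

Derivation:
Step 0: C  (0 'X')
Step 1: EECY  (0 'X')
Step 2: EEEECYECXC  (1 'X')
Step 3: EEEEEECYECXCEEECYCYXCEECY  (2 'X')


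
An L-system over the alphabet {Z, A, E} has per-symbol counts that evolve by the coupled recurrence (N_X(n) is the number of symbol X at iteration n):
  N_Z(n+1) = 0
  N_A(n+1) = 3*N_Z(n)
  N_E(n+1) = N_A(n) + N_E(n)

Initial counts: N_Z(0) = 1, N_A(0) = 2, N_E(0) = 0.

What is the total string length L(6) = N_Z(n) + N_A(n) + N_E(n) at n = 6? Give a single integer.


Answer: 5

Derivation:
Step 0: N_Z=1, N_A=2, N_E=0, L=3
Step 1: N_Z=0, N_A=3, N_E=2, L=5
Step 2: N_Z=0, N_A=0, N_E=5, L=5
Step 3: N_Z=0, N_A=0, N_E=5, L=5
Step 4: N_Z=0, N_A=0, N_E=5, L=5
Step 5: N_Z=0, N_A=0, N_E=5, L=5
Step 6: N_Z=0, N_A=0, N_E=5, L=5


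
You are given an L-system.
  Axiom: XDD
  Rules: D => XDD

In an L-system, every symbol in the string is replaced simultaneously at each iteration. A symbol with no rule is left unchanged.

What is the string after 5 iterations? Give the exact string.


Step 0: XDD
Step 1: XXDDXDD
Step 2: XXXDDXDDXXDDXDD
Step 3: XXXXDDXDDXXDDXDDXXXDDXDDXXDDXDD
Step 4: XXXXXDDXDDXXDDXDDXXXDDXDDXXDDXDDXXXXDDXDDXXDDXDDXXXDDXDDXXDDXDD
Step 5: XXXXXXDDXDDXXDDXDDXXXDDXDDXXDDXDDXXXXDDXDDXXDDXDDXXXDDXDDXXDDXDDXXXXXDDXDDXXDDXDDXXXDDXDDXXDDXDDXXXXDDXDDXXDDXDDXXXDDXDDXXDDXDD

Answer: XXXXXXDDXDDXXDDXDDXXXDDXDDXXDDXDDXXXXDDXDDXXDDXDDXXXDDXDDXXDDXDDXXXXXDDXDDXXDDXDDXXXDDXDDXXDDXDDXXXXDDXDDXXDDXDDXXXDDXDDXXDDXDD


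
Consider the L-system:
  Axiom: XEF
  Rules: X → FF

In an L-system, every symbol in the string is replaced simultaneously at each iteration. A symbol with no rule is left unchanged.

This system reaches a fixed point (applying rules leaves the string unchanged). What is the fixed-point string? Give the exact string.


Step 0: XEF
Step 1: FFEF
Step 2: FFEF  (unchanged — fixed point at step 1)

Answer: FFEF


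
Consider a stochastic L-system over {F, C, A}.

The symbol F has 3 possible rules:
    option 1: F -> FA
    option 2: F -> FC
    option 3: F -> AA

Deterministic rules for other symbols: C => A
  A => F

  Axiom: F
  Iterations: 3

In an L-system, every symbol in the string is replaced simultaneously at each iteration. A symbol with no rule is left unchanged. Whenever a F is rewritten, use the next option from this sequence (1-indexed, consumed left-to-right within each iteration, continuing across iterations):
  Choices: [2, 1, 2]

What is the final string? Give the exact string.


Answer: FCFF

Derivation:
Step 0: F
Step 1: FC  (used choices [2])
Step 2: FAA  (used choices [1])
Step 3: FCFF  (used choices [2])


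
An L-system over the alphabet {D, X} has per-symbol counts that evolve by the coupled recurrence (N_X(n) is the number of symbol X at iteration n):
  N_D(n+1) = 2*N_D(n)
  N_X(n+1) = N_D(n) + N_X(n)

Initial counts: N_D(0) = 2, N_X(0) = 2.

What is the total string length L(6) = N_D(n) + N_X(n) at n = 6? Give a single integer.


Answer: 256

Derivation:
Step 0: N_D=2, N_X=2, L=4
Step 1: N_D=4, N_X=4, L=8
Step 2: N_D=8, N_X=8, L=16
Step 3: N_D=16, N_X=16, L=32
Step 4: N_D=32, N_X=32, L=64
Step 5: N_D=64, N_X=64, L=128
Step 6: N_D=128, N_X=128, L=256


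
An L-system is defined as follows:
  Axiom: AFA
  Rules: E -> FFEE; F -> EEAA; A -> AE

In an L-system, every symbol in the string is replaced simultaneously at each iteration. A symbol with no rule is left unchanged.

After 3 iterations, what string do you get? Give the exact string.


Answer: AEFFEEEEAAEEAAFFEEFFEEEEAAEEAAFFEEFFEEEEAAEEAAFFEEFFEEAEFFEEAEFFEEAEFFEEEEAAEEAAFFEEFFEE

Derivation:
Step 0: AFA
Step 1: AEEEAAAE
Step 2: AEFFEEFFEEFFEEAEAEAEFFEE
Step 3: AEFFEEEEAAEEAAFFEEFFEEEEAAEEAAFFEEFFEEEEAAEEAAFFEEFFEEAEFFEEAEFFEEAEFFEEEEAAEEAAFFEEFFEE


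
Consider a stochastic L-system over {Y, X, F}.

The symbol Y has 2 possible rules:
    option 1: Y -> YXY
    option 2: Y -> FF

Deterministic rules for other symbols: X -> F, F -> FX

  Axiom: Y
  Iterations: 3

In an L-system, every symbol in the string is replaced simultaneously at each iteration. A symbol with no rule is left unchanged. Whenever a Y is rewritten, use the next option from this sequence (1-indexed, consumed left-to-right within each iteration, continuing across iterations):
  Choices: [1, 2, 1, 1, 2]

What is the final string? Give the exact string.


Step 0: Y
Step 1: YXY  (used choices [1])
Step 2: FFFYXY  (used choices [2, 1])
Step 3: FXFXFXYXYFFF  (used choices [1, 2])

Answer: FXFXFXYXYFFF


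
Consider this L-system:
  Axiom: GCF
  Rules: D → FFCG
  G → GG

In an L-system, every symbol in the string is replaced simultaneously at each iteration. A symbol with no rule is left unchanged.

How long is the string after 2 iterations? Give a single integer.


Answer: 6

Derivation:
Step 0: length = 3
Step 1: length = 4
Step 2: length = 6


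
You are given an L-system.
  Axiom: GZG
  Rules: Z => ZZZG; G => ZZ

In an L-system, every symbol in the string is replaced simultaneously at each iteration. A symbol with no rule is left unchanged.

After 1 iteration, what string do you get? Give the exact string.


Step 0: GZG
Step 1: ZZZZZGZZ

Answer: ZZZZZGZZ


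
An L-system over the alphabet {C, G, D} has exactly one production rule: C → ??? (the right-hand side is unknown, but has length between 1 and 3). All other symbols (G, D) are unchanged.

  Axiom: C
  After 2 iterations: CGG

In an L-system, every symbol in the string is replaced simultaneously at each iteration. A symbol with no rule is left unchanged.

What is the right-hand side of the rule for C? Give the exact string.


Trying C → CG:
  Step 0: C
  Step 1: CG
  Step 2: CGG
Matches the given result.

Answer: CG


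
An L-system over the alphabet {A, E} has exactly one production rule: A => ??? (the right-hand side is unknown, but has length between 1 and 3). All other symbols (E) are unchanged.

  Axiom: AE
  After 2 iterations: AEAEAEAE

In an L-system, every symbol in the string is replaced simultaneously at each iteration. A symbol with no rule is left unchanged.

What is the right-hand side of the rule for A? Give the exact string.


Trying A => AEA:
  Step 0: AE
  Step 1: AEAE
  Step 2: AEAEAEAE
Matches the given result.

Answer: AEA


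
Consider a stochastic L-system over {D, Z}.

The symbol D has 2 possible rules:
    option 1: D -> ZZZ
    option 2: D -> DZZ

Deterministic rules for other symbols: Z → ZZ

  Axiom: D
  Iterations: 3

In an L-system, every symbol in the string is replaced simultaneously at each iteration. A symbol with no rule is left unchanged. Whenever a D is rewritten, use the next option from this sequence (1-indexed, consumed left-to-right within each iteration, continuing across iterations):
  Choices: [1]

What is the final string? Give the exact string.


Step 0: D
Step 1: ZZZ  (used choices [1])
Step 2: ZZZZZZ  (used choices [])
Step 3: ZZZZZZZZZZZZ  (used choices [])

Answer: ZZZZZZZZZZZZ
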